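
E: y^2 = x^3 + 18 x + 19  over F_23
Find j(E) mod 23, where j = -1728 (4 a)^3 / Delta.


Delta = -16(4 a^3 + 27 b^2) mod 23 = 7
-1728 * (4 a)^3 = -1728 * (4*18)^3 mod 23 = 11
j = 11 * 7^(-1) mod 23 = 18

j = 18 (mod 23)


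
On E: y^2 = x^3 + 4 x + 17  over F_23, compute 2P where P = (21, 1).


Doubling: s = (3 x1^2 + a) / (2 y1)
s = (3*21^2 + 4) / (2*1) mod 23 = 8
x3 = s^2 - 2 x1 mod 23 = 8^2 - 2*21 = 22
y3 = s (x1 - x3) - y1 mod 23 = 8 * (21 - 22) - 1 = 14

2P = (22, 14)


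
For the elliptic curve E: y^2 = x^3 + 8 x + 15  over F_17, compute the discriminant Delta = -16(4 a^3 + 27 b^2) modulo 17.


4 a^3 + 27 b^2 = 4*8^3 + 27*15^2 = 2048 + 6075 = 8123
Delta = -16 * (8123) = -129968
Delta mod 17 = 14

Delta = 14 (mod 17)


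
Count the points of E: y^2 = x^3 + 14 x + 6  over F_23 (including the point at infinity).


For each x in F_23, count y with y^2 = x^3 + 14 x + 6 mod 23:
  x = 0: RHS = 6, y in [11, 12]  -> 2 point(s)
  x = 3: RHS = 6, y in [11, 12]  -> 2 point(s)
  x = 8: RHS = 9, y in [3, 20]  -> 2 point(s)
  x = 12: RHS = 16, y in [4, 19]  -> 2 point(s)
  x = 13: RHS = 16, y in [4, 19]  -> 2 point(s)
  x = 14: RHS = 2, y in [5, 18]  -> 2 point(s)
  x = 15: RHS = 3, y in [7, 16]  -> 2 point(s)
  x = 16: RHS = 2, y in [5, 18]  -> 2 point(s)
  x = 18: RHS = 18, y in [8, 15]  -> 2 point(s)
  x = 19: RHS = 1, y in [1, 22]  -> 2 point(s)
  x = 20: RHS = 6, y in [11, 12]  -> 2 point(s)
  x = 21: RHS = 16, y in [4, 19]  -> 2 point(s)
Affine points: 24. Add the point at infinity: total = 25.

#E(F_23) = 25


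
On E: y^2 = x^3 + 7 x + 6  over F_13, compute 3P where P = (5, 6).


k = 3 = 11_2 (binary, LSB first: 11)
Double-and-add from P = (5, 6):
  bit 0 = 1: acc = O + (5, 6) = (5, 6)
  bit 1 = 1: acc = (5, 6) + (6, 11) = (1, 1)

3P = (1, 1)


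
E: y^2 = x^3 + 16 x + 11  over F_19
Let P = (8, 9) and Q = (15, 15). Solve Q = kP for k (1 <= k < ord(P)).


Enumerate multiples of P until we hit Q = (15, 15):
  1P = (8, 9)
  2P = (4, 14)
  3P = (5, 11)
  4P = (17, 16)
  5P = (0, 12)
  6P = (15, 15)
Match found at i = 6.

k = 6


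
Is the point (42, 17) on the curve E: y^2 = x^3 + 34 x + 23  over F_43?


Check whether y^2 = x^3 + 34 x + 23 (mod 43) for (x, y) = (42, 17).
LHS: y^2 = 17^2 mod 43 = 31
RHS: x^3 + 34 x + 23 = 42^3 + 34*42 + 23 mod 43 = 31
LHS = RHS

Yes, on the curve


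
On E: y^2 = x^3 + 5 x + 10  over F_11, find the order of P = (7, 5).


Compute successive multiples of P until we hit O:
  1P = (7, 5)
  2P = (1, 7)
  3P = (8, 10)
  4P = (10, 2)
  5P = (6, 5)
  6P = (9, 6)
  7P = (9, 5)
  8P = (6, 6)
  ... (continuing to 13P)
  13P = O

ord(P) = 13


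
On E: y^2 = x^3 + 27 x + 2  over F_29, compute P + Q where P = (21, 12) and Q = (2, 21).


P != Q, so use the chord formula.
s = (y2 - y1) / (x2 - x1) = (9) / (10) mod 29 = 27
x3 = s^2 - x1 - x2 mod 29 = 27^2 - 21 - 2 = 10
y3 = s (x1 - x3) - y1 mod 29 = 27 * (21 - 10) - 12 = 24

P + Q = (10, 24)


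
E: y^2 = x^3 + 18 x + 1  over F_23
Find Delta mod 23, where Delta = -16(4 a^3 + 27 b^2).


4 a^3 + 27 b^2 = 4*18^3 + 27*1^2 = 23328 + 27 = 23355
Delta = -16 * (23355) = -373680
Delta mod 23 = 1

Delta = 1 (mod 23)


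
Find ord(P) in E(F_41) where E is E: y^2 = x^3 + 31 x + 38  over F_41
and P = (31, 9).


Compute successive multiples of P until we hit O:
  1P = (31, 9)
  2P = (28, 12)
  3P = (24, 25)
  4P = (18, 14)
  5P = (38, 0)
  6P = (18, 27)
  7P = (24, 16)
  8P = (28, 29)
  ... (continuing to 10P)
  10P = O

ord(P) = 10


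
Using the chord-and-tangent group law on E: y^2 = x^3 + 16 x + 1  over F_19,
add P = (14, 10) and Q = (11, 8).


P != Q, so use the chord formula.
s = (y2 - y1) / (x2 - x1) = (17) / (16) mod 19 = 7
x3 = s^2 - x1 - x2 mod 19 = 7^2 - 14 - 11 = 5
y3 = s (x1 - x3) - y1 mod 19 = 7 * (14 - 5) - 10 = 15

P + Q = (5, 15)


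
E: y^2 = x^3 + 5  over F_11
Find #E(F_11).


For each x in F_11, count y with y^2 = x^3 + 0 x + 5 mod 11:
  x = 0: RHS = 5, y in [4, 7]  -> 2 point(s)
  x = 4: RHS = 3, y in [5, 6]  -> 2 point(s)
  x = 5: RHS = 9, y in [3, 8]  -> 2 point(s)
  x = 6: RHS = 1, y in [1, 10]  -> 2 point(s)
  x = 8: RHS = 0, y in [0]  -> 1 point(s)
  x = 10: RHS = 4, y in [2, 9]  -> 2 point(s)
Affine points: 11. Add the point at infinity: total = 12.

#E(F_11) = 12


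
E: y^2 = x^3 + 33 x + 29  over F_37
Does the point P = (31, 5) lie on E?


Check whether y^2 = x^3 + 33 x + 29 (mod 37) for (x, y) = (31, 5).
LHS: y^2 = 5^2 mod 37 = 25
RHS: x^3 + 33 x + 29 = 31^3 + 33*31 + 29 mod 37 = 22
LHS != RHS

No, not on the curve


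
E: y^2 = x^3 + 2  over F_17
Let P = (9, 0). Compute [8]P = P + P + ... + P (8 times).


k = 8 = 1000_2 (binary, LSB first: 0001)
Double-and-add from P = (9, 0):
  bit 0 = 0: acc unchanged = O
  bit 1 = 0: acc unchanged = O
  bit 2 = 0: acc unchanged = O
  bit 3 = 1: acc = O + O = O

8P = O


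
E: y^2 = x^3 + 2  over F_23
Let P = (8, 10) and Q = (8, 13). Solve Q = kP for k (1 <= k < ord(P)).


Enumerate multiples of P until we hit Q = (8, 13):
  1P = (8, 10)
  2P = (9, 8)
  3P = (10, 17)
  4P = (0, 18)
  5P = (16, 21)
  6P = (7, 0)
  7P = (16, 2)
  8P = (0, 5)
  9P = (10, 6)
  10P = (9, 15)
  11P = (8, 13)
Match found at i = 11.

k = 11


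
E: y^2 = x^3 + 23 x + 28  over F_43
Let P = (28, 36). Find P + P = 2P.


Doubling: s = (3 x1^2 + a) / (2 y1)
s = (3*28^2 + 23) / (2*36) mod 43 = 30
x3 = s^2 - 2 x1 mod 43 = 30^2 - 2*28 = 27
y3 = s (x1 - x3) - y1 mod 43 = 30 * (28 - 27) - 36 = 37

2P = (27, 37)


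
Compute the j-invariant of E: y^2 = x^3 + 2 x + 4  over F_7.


Delta = -16(4 a^3 + 27 b^2) mod 7 = 3
-1728 * (4 a)^3 = -1728 * (4*2)^3 mod 7 = 1
j = 1 * 3^(-1) mod 7 = 5

j = 5 (mod 7)


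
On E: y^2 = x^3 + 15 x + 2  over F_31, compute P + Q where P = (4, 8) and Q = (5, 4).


P != Q, so use the chord formula.
s = (y2 - y1) / (x2 - x1) = (27) / (1) mod 31 = 27
x3 = s^2 - x1 - x2 mod 31 = 27^2 - 4 - 5 = 7
y3 = s (x1 - x3) - y1 mod 31 = 27 * (4 - 7) - 8 = 4

P + Q = (7, 4)


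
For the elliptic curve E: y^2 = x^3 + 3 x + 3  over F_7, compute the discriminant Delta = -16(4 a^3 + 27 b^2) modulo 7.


4 a^3 + 27 b^2 = 4*3^3 + 27*3^2 = 108 + 243 = 351
Delta = -16 * (351) = -5616
Delta mod 7 = 5

Delta = 5 (mod 7)


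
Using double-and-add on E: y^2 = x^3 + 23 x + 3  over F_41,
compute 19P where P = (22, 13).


k = 19 = 10011_2 (binary, LSB first: 11001)
Double-and-add from P = (22, 13):
  bit 0 = 1: acc = O + (22, 13) = (22, 13)
  bit 1 = 1: acc = (22, 13) + (36, 38) = (32, 16)
  bit 2 = 0: acc unchanged = (32, 16)
  bit 3 = 0: acc unchanged = (32, 16)
  bit 4 = 1: acc = (32, 16) + (9, 18) = (40, 15)

19P = (40, 15)


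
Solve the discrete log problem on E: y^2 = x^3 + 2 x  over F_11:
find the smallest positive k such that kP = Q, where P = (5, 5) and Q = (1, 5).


Enumerate multiples of P until we hit Q = (1, 5):
  1P = (5, 5)
  2P = (1, 6)
  3P = (3, 0)
  4P = (1, 5)
Match found at i = 4.

k = 4


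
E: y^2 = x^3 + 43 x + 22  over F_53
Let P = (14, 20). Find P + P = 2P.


Doubling: s = (3 x1^2 + a) / (2 y1)
s = (3*14^2 + 43) / (2*20) mod 53 = 33
x3 = s^2 - 2 x1 mod 53 = 33^2 - 2*14 = 1
y3 = s (x1 - x3) - y1 mod 53 = 33 * (14 - 1) - 20 = 38

2P = (1, 38)


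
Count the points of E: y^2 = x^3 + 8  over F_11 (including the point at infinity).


For each x in F_11, count y with y^2 = x^3 + 0 x + 8 mod 11:
  x = 1: RHS = 9, y in [3, 8]  -> 2 point(s)
  x = 2: RHS = 5, y in [4, 7]  -> 2 point(s)
  x = 5: RHS = 1, y in [1, 10]  -> 2 point(s)
  x = 6: RHS = 4, y in [2, 9]  -> 2 point(s)
  x = 8: RHS = 3, y in [5, 6]  -> 2 point(s)
  x = 9: RHS = 0, y in [0]  -> 1 point(s)
Affine points: 11. Add the point at infinity: total = 12.

#E(F_11) = 12


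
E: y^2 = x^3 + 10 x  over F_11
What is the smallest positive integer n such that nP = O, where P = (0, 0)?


Compute successive multiples of P until we hit O:
  1P = (0, 0)
  2P = O

ord(P) = 2


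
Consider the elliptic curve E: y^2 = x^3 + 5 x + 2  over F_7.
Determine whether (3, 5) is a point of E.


Check whether y^2 = x^3 + 5 x + 2 (mod 7) for (x, y) = (3, 5).
LHS: y^2 = 5^2 mod 7 = 4
RHS: x^3 + 5 x + 2 = 3^3 + 5*3 + 2 mod 7 = 2
LHS != RHS

No, not on the curve


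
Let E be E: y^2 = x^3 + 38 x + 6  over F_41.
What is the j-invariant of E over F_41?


Delta = -16(4 a^3 + 27 b^2) mod 41 = 34
-1728 * (4 a)^3 = -1728 * (4*38)^3 mod 41 = 36
j = 36 * 34^(-1) mod 41 = 30

j = 30 (mod 41)


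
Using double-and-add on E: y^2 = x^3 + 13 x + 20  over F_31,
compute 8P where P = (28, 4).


k = 8 = 1000_2 (binary, LSB first: 0001)
Double-and-add from P = (28, 4):
  bit 0 = 0: acc unchanged = O
  bit 1 = 0: acc unchanged = O
  bit 2 = 0: acc unchanged = O
  bit 3 = 1: acc = O + (28, 27) = (28, 27)

8P = (28, 27)


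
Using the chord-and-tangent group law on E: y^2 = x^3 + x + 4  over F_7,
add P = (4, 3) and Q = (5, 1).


P != Q, so use the chord formula.
s = (y2 - y1) / (x2 - x1) = (5) / (1) mod 7 = 5
x3 = s^2 - x1 - x2 mod 7 = 5^2 - 4 - 5 = 2
y3 = s (x1 - x3) - y1 mod 7 = 5 * (4 - 2) - 3 = 0

P + Q = (2, 0)


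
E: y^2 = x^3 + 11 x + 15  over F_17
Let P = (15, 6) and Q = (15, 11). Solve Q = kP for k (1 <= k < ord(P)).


Enumerate multiples of P until we hit Q = (15, 11):
  1P = (15, 6)
  2P = (0, 10)
  3P = (6, 12)
  4P = (4, 15)
  5P = (13, 14)
  6P = (5, 5)
  7P = (5, 12)
  8P = (13, 3)
  9P = (4, 2)
  10P = (6, 5)
  11P = (0, 7)
  12P = (15, 11)
Match found at i = 12.

k = 12


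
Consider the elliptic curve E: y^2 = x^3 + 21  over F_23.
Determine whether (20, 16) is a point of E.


Check whether y^2 = x^3 + 0 x + 21 (mod 23) for (x, y) = (20, 16).
LHS: y^2 = 16^2 mod 23 = 3
RHS: x^3 + 0 x + 21 = 20^3 + 0*20 + 21 mod 23 = 17
LHS != RHS

No, not on the curve


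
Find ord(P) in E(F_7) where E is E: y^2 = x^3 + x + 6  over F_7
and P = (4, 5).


Compute successive multiples of P until we hit O:
  1P = (4, 5)
  2P = (6, 2)
  3P = (1, 1)
  4P = (3, 1)
  5P = (2, 3)
  6P = (2, 4)
  7P = (3, 6)
  8P = (1, 6)
  ... (continuing to 11P)
  11P = O

ord(P) = 11


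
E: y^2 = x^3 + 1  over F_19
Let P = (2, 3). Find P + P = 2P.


Doubling: s = (3 x1^2 + a) / (2 y1)
s = (3*2^2 + 0) / (2*3) mod 19 = 2
x3 = s^2 - 2 x1 mod 19 = 2^2 - 2*2 = 0
y3 = s (x1 - x3) - y1 mod 19 = 2 * (2 - 0) - 3 = 1

2P = (0, 1)


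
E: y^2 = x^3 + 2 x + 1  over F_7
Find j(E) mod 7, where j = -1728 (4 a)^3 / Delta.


Delta = -16(4 a^3 + 27 b^2) mod 7 = 1
-1728 * (4 a)^3 = -1728 * (4*2)^3 mod 7 = 1
j = 1 * 1^(-1) mod 7 = 1

j = 1 (mod 7)


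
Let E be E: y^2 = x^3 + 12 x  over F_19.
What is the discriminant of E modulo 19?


4 a^3 + 27 b^2 = 4*12^3 + 27*0^2 = 6912 + 0 = 6912
Delta = -16 * (6912) = -110592
Delta mod 19 = 7

Delta = 7 (mod 19)


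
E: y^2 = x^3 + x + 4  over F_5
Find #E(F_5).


For each x in F_5, count y with y^2 = x^3 + 1 x + 4 mod 5:
  x = 0: RHS = 4, y in [2, 3]  -> 2 point(s)
  x = 1: RHS = 1, y in [1, 4]  -> 2 point(s)
  x = 2: RHS = 4, y in [2, 3]  -> 2 point(s)
  x = 3: RHS = 4, y in [2, 3]  -> 2 point(s)
Affine points: 8. Add the point at infinity: total = 9.

#E(F_5) = 9


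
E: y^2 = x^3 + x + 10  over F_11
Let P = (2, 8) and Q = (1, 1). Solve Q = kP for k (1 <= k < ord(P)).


Enumerate multiples of P until we hit Q = (1, 1):
  1P = (2, 8)
  2P = (1, 10)
  3P = (1, 1)
Match found at i = 3.

k = 3


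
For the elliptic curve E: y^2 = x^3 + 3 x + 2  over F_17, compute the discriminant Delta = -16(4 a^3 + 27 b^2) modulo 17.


4 a^3 + 27 b^2 = 4*3^3 + 27*2^2 = 108 + 108 = 216
Delta = -16 * (216) = -3456
Delta mod 17 = 12

Delta = 12 (mod 17)


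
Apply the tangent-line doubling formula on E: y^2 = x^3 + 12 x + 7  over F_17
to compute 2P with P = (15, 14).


Doubling: s = (3 x1^2 + a) / (2 y1)
s = (3*15^2 + 12) / (2*14) mod 17 = 13
x3 = s^2 - 2 x1 mod 17 = 13^2 - 2*15 = 3
y3 = s (x1 - x3) - y1 mod 17 = 13 * (15 - 3) - 14 = 6

2P = (3, 6)


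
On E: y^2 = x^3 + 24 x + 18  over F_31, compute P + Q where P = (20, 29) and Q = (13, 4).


P != Q, so use the chord formula.
s = (y2 - y1) / (x2 - x1) = (6) / (24) mod 31 = 8
x3 = s^2 - x1 - x2 mod 31 = 8^2 - 20 - 13 = 0
y3 = s (x1 - x3) - y1 mod 31 = 8 * (20 - 0) - 29 = 7

P + Q = (0, 7)


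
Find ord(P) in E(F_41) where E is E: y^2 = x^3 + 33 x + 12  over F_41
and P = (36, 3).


Compute successive multiples of P until we hit O:
  1P = (36, 3)
  2P = (6, 4)
  3P = (19, 6)
  4P = (11, 36)
  5P = (25, 12)
  6P = (1, 28)
  7P = (2, 2)
  8P = (39, 15)
  ... (continuing to 49P)
  49P = O

ord(P) = 49


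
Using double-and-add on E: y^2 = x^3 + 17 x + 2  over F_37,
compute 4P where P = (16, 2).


k = 4 = 100_2 (binary, LSB first: 001)
Double-and-add from P = (16, 2):
  bit 0 = 0: acc unchanged = O
  bit 1 = 0: acc unchanged = O
  bit 2 = 1: acc = O + (12, 11) = (12, 11)

4P = (12, 11)


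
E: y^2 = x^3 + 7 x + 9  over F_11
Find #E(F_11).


For each x in F_11, count y with y^2 = x^3 + 7 x + 9 mod 11:
  x = 0: RHS = 9, y in [3, 8]  -> 2 point(s)
  x = 2: RHS = 9, y in [3, 8]  -> 2 point(s)
  x = 5: RHS = 4, y in [2, 9]  -> 2 point(s)
  x = 6: RHS = 3, y in [5, 6]  -> 2 point(s)
  x = 7: RHS = 5, y in [4, 7]  -> 2 point(s)
  x = 8: RHS = 5, y in [4, 7]  -> 2 point(s)
  x = 9: RHS = 9, y in [3, 8]  -> 2 point(s)
  x = 10: RHS = 1, y in [1, 10]  -> 2 point(s)
Affine points: 16. Add the point at infinity: total = 17.

#E(F_11) = 17


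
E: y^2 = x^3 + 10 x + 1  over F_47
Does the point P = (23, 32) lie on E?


Check whether y^2 = x^3 + 10 x + 1 (mod 47) for (x, y) = (23, 32).
LHS: y^2 = 32^2 mod 47 = 37
RHS: x^3 + 10 x + 1 = 23^3 + 10*23 + 1 mod 47 = 37
LHS = RHS

Yes, on the curve


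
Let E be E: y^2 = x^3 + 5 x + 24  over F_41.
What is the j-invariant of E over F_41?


Delta = -16(4 a^3 + 27 b^2) mod 41 = 33
-1728 * (4 a)^3 = -1728 * (4*5)^3 mod 41 = 11
j = 11 * 33^(-1) mod 41 = 14

j = 14 (mod 41)


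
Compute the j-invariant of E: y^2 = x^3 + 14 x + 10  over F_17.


Delta = -16(4 a^3 + 27 b^2) mod 17 = 8
-1728 * (4 a)^3 = -1728 * (4*14)^3 mod 17 = 2
j = 2 * 8^(-1) mod 17 = 13

j = 13 (mod 17)


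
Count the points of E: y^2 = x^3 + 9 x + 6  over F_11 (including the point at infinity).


For each x in F_11, count y with y^2 = x^3 + 9 x + 6 mod 11:
  x = 1: RHS = 5, y in [4, 7]  -> 2 point(s)
  x = 3: RHS = 5, y in [4, 7]  -> 2 point(s)
  x = 5: RHS = 0, y in [0]  -> 1 point(s)
  x = 6: RHS = 1, y in [1, 10]  -> 2 point(s)
  x = 7: RHS = 5, y in [4, 7]  -> 2 point(s)
Affine points: 9. Add the point at infinity: total = 10.

#E(F_11) = 10


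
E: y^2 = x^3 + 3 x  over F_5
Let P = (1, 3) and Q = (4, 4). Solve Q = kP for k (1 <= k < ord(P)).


Enumerate multiples of P until we hit Q = (4, 4):
  1P = (1, 3)
  2P = (4, 4)
Match found at i = 2.

k = 2


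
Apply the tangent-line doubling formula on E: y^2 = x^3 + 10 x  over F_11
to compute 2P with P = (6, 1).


Doubling: s = (3 x1^2 + a) / (2 y1)
s = (3*6^2 + 10) / (2*1) mod 11 = 4
x3 = s^2 - 2 x1 mod 11 = 4^2 - 2*6 = 4
y3 = s (x1 - x3) - y1 mod 11 = 4 * (6 - 4) - 1 = 7

2P = (4, 7)


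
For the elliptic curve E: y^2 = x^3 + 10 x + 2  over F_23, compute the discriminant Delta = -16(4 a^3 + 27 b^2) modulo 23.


4 a^3 + 27 b^2 = 4*10^3 + 27*2^2 = 4000 + 108 = 4108
Delta = -16 * (4108) = -65728
Delta mod 23 = 6

Delta = 6 (mod 23)


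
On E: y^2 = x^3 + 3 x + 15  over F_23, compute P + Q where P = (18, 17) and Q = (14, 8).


P != Q, so use the chord formula.
s = (y2 - y1) / (x2 - x1) = (14) / (19) mod 23 = 8
x3 = s^2 - x1 - x2 mod 23 = 8^2 - 18 - 14 = 9
y3 = s (x1 - x3) - y1 mod 23 = 8 * (18 - 9) - 17 = 9

P + Q = (9, 9)


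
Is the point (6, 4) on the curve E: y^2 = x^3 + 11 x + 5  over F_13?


Check whether y^2 = x^3 + 11 x + 5 (mod 13) for (x, y) = (6, 4).
LHS: y^2 = 4^2 mod 13 = 3
RHS: x^3 + 11 x + 5 = 6^3 + 11*6 + 5 mod 13 = 1
LHS != RHS

No, not on the curve


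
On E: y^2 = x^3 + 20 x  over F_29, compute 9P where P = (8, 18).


k = 9 = 1001_2 (binary, LSB first: 1001)
Double-and-add from P = (8, 18):
  bit 0 = 1: acc = O + (8, 18) = (8, 18)
  bit 1 = 0: acc unchanged = (8, 18)
  bit 2 = 0: acc unchanged = (8, 18)
  bit 3 = 1: acc = (8, 18) + (4, 17) = (8, 11)

9P = (8, 11)


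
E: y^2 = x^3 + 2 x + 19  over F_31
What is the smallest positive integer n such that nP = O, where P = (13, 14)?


Compute successive multiples of P until we hit O:
  1P = (13, 14)
  2P = (10, 4)
  3P = (26, 15)
  4P = (12, 29)
  5P = (14, 1)
  6P = (18, 20)
  7P = (25, 15)
  8P = (7, 2)
  ... (continuing to 36P)
  36P = O

ord(P) = 36


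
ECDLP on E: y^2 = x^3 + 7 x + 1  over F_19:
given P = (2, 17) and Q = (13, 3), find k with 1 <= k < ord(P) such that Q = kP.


Enumerate multiples of P until we hit Q = (13, 3):
  1P = (2, 17)
  2P = (15, 2)
  3P = (13, 3)
Match found at i = 3.

k = 3


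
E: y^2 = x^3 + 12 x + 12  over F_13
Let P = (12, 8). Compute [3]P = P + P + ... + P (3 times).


k = 3 = 11_2 (binary, LSB first: 11)
Double-and-add from P = (12, 8):
  bit 0 = 1: acc = O + (12, 8) = (12, 8)
  bit 1 = 1: acc = (12, 8) + (1, 8) = (0, 5)

3P = (0, 5)


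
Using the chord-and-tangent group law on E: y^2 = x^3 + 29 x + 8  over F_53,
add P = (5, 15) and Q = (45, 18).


P != Q, so use the chord formula.
s = (y2 - y1) / (x2 - x1) = (3) / (40) mod 53 = 12
x3 = s^2 - x1 - x2 mod 53 = 12^2 - 5 - 45 = 41
y3 = s (x1 - x3) - y1 mod 53 = 12 * (5 - 41) - 15 = 30

P + Q = (41, 30)


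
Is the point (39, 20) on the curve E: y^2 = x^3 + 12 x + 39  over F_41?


Check whether y^2 = x^3 + 12 x + 39 (mod 41) for (x, y) = (39, 20).
LHS: y^2 = 20^2 mod 41 = 31
RHS: x^3 + 12 x + 39 = 39^3 + 12*39 + 39 mod 41 = 7
LHS != RHS

No, not on the curve


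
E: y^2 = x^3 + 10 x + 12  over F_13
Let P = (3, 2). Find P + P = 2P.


Doubling: s = (3 x1^2 + a) / (2 y1)
s = (3*3^2 + 10) / (2*2) mod 13 = 6
x3 = s^2 - 2 x1 mod 13 = 6^2 - 2*3 = 4
y3 = s (x1 - x3) - y1 mod 13 = 6 * (3 - 4) - 2 = 5

2P = (4, 5)


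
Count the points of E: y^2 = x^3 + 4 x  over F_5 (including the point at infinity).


For each x in F_5, count y with y^2 = x^3 + 4 x + 0 mod 5:
  x = 0: RHS = 0, y in [0]  -> 1 point(s)
  x = 1: RHS = 0, y in [0]  -> 1 point(s)
  x = 2: RHS = 1, y in [1, 4]  -> 2 point(s)
  x = 3: RHS = 4, y in [2, 3]  -> 2 point(s)
  x = 4: RHS = 0, y in [0]  -> 1 point(s)
Affine points: 7. Add the point at infinity: total = 8.

#E(F_5) = 8


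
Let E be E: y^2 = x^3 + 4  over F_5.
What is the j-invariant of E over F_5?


Delta = -16(4 a^3 + 27 b^2) mod 5 = 3
-1728 * (4 a)^3 = -1728 * (4*0)^3 mod 5 = 0
j = 0 * 3^(-1) mod 5 = 0

j = 0 (mod 5)


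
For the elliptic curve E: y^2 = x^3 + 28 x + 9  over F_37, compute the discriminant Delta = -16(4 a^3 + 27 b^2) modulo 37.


4 a^3 + 27 b^2 = 4*28^3 + 27*9^2 = 87808 + 2187 = 89995
Delta = -16 * (89995) = -1439920
Delta mod 37 = 9

Delta = 9 (mod 37)


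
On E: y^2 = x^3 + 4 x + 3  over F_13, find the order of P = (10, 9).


Compute successive multiples of P until we hit O:
  1P = (10, 9)
  2P = (7, 7)
  3P = (8, 1)
  4P = (11, 0)
  5P = (8, 12)
  6P = (7, 6)
  7P = (10, 4)
  8P = O

ord(P) = 8


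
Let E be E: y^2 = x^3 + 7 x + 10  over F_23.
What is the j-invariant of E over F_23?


Delta = -16(4 a^3 + 27 b^2) mod 23 = 7
-1728 * (4 a)^3 = -1728 * (4*7)^3 mod 23 = 16
j = 16 * 7^(-1) mod 23 = 22

j = 22 (mod 23)


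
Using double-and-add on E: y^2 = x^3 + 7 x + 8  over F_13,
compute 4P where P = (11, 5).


k = 4 = 100_2 (binary, LSB first: 001)
Double-and-add from P = (11, 5):
  bit 0 = 0: acc unchanged = O
  bit 1 = 0: acc unchanged = O
  bit 2 = 1: acc = O + (11, 8) = (11, 8)

4P = (11, 8)


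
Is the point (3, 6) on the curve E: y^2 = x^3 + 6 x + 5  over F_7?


Check whether y^2 = x^3 + 6 x + 5 (mod 7) for (x, y) = (3, 6).
LHS: y^2 = 6^2 mod 7 = 1
RHS: x^3 + 6 x + 5 = 3^3 + 6*3 + 5 mod 7 = 1
LHS = RHS

Yes, on the curve


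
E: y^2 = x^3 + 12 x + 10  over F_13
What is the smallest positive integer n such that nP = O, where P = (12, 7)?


Compute successive multiples of P until we hit O:
  1P = (12, 7)
  2P = (6, 5)
  3P = (11, 2)
  4P = (2, 4)
  5P = (0, 7)
  6P = (1, 6)
  7P = (10, 5)
  8P = (5, 0)
  ... (continuing to 16P)
  16P = O

ord(P) = 16


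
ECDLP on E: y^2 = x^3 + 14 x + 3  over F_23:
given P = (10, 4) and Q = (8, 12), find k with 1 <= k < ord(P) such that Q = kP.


Enumerate multiples of P until we hit Q = (8, 12):
  1P = (10, 4)
  2P = (4, 13)
  3P = (17, 18)
  4P = (0, 16)
  5P = (8, 12)
Match found at i = 5.

k = 5


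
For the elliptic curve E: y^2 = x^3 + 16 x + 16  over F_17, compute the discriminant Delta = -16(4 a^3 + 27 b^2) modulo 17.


4 a^3 + 27 b^2 = 4*16^3 + 27*16^2 = 16384 + 6912 = 23296
Delta = -16 * (23296) = -372736
Delta mod 17 = 6

Delta = 6 (mod 17)


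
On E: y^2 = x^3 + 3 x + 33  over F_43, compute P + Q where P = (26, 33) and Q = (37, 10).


P != Q, so use the chord formula.
s = (y2 - y1) / (x2 - x1) = (20) / (11) mod 43 = 37
x3 = s^2 - x1 - x2 mod 43 = 37^2 - 26 - 37 = 16
y3 = s (x1 - x3) - y1 mod 43 = 37 * (26 - 16) - 33 = 36

P + Q = (16, 36)


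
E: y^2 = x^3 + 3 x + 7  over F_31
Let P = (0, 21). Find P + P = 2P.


Doubling: s = (3 x1^2 + a) / (2 y1)
s = (3*0^2 + 3) / (2*21) mod 31 = 20
x3 = s^2 - 2 x1 mod 31 = 20^2 - 2*0 = 28
y3 = s (x1 - x3) - y1 mod 31 = 20 * (0 - 28) - 21 = 8

2P = (28, 8)


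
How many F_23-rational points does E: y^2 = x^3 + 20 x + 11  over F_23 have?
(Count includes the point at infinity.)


For each x in F_23, count y with y^2 = x^3 + 20 x + 11 mod 23:
  x = 1: RHS = 9, y in [3, 20]  -> 2 point(s)
  x = 2: RHS = 13, y in [6, 17]  -> 2 point(s)
  x = 3: RHS = 6, y in [11, 12]  -> 2 point(s)
  x = 5: RHS = 6, y in [11, 12]  -> 2 point(s)
  x = 6: RHS = 2, y in [5, 18]  -> 2 point(s)
  x = 8: RHS = 16, y in [4, 19]  -> 2 point(s)
  x = 9: RHS = 0, y in [0]  -> 1 point(s)
  x = 12: RHS = 1, y in [1, 22]  -> 2 point(s)
  x = 15: RHS = 6, y in [11, 12]  -> 2 point(s)
  x = 18: RHS = 16, y in [4, 19]  -> 2 point(s)
  x = 20: RHS = 16, y in [4, 19]  -> 2 point(s)
  x = 21: RHS = 9, y in [3, 20]  -> 2 point(s)
  x = 22: RHS = 13, y in [6, 17]  -> 2 point(s)
Affine points: 25. Add the point at infinity: total = 26.

#E(F_23) = 26


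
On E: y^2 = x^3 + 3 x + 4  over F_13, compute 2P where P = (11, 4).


Doubling: s = (3 x1^2 + a) / (2 y1)
s = (3*11^2 + 3) / (2*4) mod 13 = 10
x3 = s^2 - 2 x1 mod 13 = 10^2 - 2*11 = 0
y3 = s (x1 - x3) - y1 mod 13 = 10 * (11 - 0) - 4 = 2

2P = (0, 2)


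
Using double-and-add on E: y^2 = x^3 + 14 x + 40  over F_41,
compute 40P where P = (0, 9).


k = 40 = 101000_2 (binary, LSB first: 000101)
Double-and-add from P = (0, 9):
  bit 0 = 0: acc unchanged = O
  bit 1 = 0: acc unchanged = O
  bit 2 = 0: acc unchanged = O
  bit 3 = 1: acc = O + (11, 7) = (11, 7)
  bit 4 = 0: acc unchanged = (11, 7)
  bit 5 = 1: acc = (11, 7) + (22, 34) = (33, 21)

40P = (33, 21)


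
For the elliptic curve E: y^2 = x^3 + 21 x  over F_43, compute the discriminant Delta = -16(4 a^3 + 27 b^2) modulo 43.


4 a^3 + 27 b^2 = 4*21^3 + 27*0^2 = 37044 + 0 = 37044
Delta = -16 * (37044) = -592704
Delta mod 43 = 8

Delta = 8 (mod 43)


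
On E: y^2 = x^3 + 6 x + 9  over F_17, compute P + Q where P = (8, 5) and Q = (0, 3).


P != Q, so use the chord formula.
s = (y2 - y1) / (x2 - x1) = (15) / (9) mod 17 = 13
x3 = s^2 - x1 - x2 mod 17 = 13^2 - 8 - 0 = 8
y3 = s (x1 - x3) - y1 mod 17 = 13 * (8 - 8) - 5 = 12

P + Q = (8, 12)


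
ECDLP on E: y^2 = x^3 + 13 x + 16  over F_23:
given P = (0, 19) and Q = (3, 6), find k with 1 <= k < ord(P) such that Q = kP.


Enumerate multiples of P until we hit Q = (3, 6):
  1P = (0, 19)
  2P = (3, 6)
Match found at i = 2.

k = 2


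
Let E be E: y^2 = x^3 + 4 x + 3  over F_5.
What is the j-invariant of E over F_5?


Delta = -16(4 a^3 + 27 b^2) mod 5 = 1
-1728 * (4 a)^3 = -1728 * (4*4)^3 mod 5 = 2
j = 2 * 1^(-1) mod 5 = 2

j = 2 (mod 5)


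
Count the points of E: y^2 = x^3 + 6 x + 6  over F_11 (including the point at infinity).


For each x in F_11, count y with y^2 = x^3 + 6 x + 6 mod 11:
  x = 2: RHS = 4, y in [2, 9]  -> 2 point(s)
  x = 6: RHS = 5, y in [4, 7]  -> 2 point(s)
  x = 8: RHS = 5, y in [4, 7]  -> 2 point(s)
Affine points: 6. Add the point at infinity: total = 7.

#E(F_11) = 7


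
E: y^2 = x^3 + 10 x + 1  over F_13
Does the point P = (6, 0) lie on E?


Check whether y^2 = x^3 + 10 x + 1 (mod 13) for (x, y) = (6, 0).
LHS: y^2 = 0^2 mod 13 = 0
RHS: x^3 + 10 x + 1 = 6^3 + 10*6 + 1 mod 13 = 4
LHS != RHS

No, not on the curve


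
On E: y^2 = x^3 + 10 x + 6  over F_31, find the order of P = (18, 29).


Compute successive multiples of P until we hit O:
  1P = (18, 29)
  2P = (9, 9)
  3P = (12, 5)
  4P = (17, 6)
  5P = (29, 28)
  6P = (25, 28)
  7P = (7, 27)
  8P = (15, 11)
  ... (continuing to 27P)
  27P = O

ord(P) = 27


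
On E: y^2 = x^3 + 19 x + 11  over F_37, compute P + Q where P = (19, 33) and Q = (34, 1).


P != Q, so use the chord formula.
s = (y2 - y1) / (x2 - x1) = (5) / (15) mod 37 = 25
x3 = s^2 - x1 - x2 mod 37 = 25^2 - 19 - 34 = 17
y3 = s (x1 - x3) - y1 mod 37 = 25 * (19 - 17) - 33 = 17

P + Q = (17, 17)


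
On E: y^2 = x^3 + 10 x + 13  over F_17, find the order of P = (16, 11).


Compute successive multiples of P until we hit O:
  1P = (16, 11)
  2P = (4, 10)
  3P = (12, 12)
  4P = (5, 16)
  5P = (0, 8)
  6P = (10, 5)
  7P = (9, 13)
  8P = (7, 1)
  ... (continuing to 24P)
  24P = O

ord(P) = 24


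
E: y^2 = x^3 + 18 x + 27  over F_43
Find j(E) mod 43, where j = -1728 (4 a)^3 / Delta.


Delta = -16(4 a^3 + 27 b^2) mod 43 = 39
-1728 * (4 a)^3 = -1728 * (4*18)^3 mod 43 = 22
j = 22 * 39^(-1) mod 43 = 16

j = 16 (mod 43)


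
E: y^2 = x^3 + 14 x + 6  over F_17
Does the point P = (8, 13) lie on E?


Check whether y^2 = x^3 + 14 x + 6 (mod 17) for (x, y) = (8, 13).
LHS: y^2 = 13^2 mod 17 = 16
RHS: x^3 + 14 x + 6 = 8^3 + 14*8 + 6 mod 17 = 1
LHS != RHS

No, not on the curve


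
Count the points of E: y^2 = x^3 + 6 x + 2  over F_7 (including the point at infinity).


For each x in F_7, count y with y^2 = x^3 + 6 x + 2 mod 7:
  x = 0: RHS = 2, y in [3, 4]  -> 2 point(s)
  x = 1: RHS = 2, y in [3, 4]  -> 2 point(s)
  x = 2: RHS = 1, y in [1, 6]  -> 2 point(s)
  x = 6: RHS = 2, y in [3, 4]  -> 2 point(s)
Affine points: 8. Add the point at infinity: total = 9.

#E(F_7) = 9


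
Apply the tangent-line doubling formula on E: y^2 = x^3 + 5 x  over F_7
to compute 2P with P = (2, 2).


Doubling: s = (3 x1^2 + a) / (2 y1)
s = (3*2^2 + 5) / (2*2) mod 7 = 6
x3 = s^2 - 2 x1 mod 7 = 6^2 - 2*2 = 4
y3 = s (x1 - x3) - y1 mod 7 = 6 * (2 - 4) - 2 = 0

2P = (4, 0)


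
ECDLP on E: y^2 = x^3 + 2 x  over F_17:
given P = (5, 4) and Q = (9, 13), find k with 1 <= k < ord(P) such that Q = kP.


Enumerate multiples of P until we hit Q = (9, 13):
  1P = (5, 4)
  2P = (8, 16)
  3P = (3, 4)
  4P = (9, 13)
Match found at i = 4.

k = 4


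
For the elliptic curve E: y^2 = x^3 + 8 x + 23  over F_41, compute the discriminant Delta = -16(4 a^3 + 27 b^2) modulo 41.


4 a^3 + 27 b^2 = 4*8^3 + 27*23^2 = 2048 + 14283 = 16331
Delta = -16 * (16331) = -261296
Delta mod 41 = 38

Delta = 38 (mod 41)


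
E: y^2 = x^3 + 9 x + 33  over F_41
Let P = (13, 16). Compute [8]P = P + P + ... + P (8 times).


k = 8 = 1000_2 (binary, LSB first: 0001)
Double-and-add from P = (13, 16):
  bit 0 = 0: acc unchanged = O
  bit 1 = 0: acc unchanged = O
  bit 2 = 0: acc unchanged = O
  bit 3 = 1: acc = O + (13, 25) = (13, 25)

8P = (13, 25)


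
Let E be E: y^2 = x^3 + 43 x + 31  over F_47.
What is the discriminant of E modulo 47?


4 a^3 + 27 b^2 = 4*43^3 + 27*31^2 = 318028 + 25947 = 343975
Delta = -16 * (343975) = -5503600
Delta mod 47 = 6

Delta = 6 (mod 47)


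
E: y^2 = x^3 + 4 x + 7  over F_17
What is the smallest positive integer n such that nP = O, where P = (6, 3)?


Compute successive multiples of P until we hit O:
  1P = (6, 3)
  2P = (4, 6)
  3P = (5, 4)
  4P = (7, 15)
  5P = (12, 10)
  6P = (15, 12)
  7P = (14, 6)
  8P = (16, 6)
  ... (continuing to 17P)
  17P = O

ord(P) = 17


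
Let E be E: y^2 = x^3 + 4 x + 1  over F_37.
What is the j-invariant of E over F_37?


Delta = -16(4 a^3 + 27 b^2) mod 37 = 23
-1728 * (4 a)^3 = -1728 * (4*4)^3 mod 37 = 27
j = 27 * 23^(-1) mod 37 = 6

j = 6 (mod 37)


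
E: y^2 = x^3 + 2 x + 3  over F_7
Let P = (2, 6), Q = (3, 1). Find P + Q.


P != Q, so use the chord formula.
s = (y2 - y1) / (x2 - x1) = (2) / (1) mod 7 = 2
x3 = s^2 - x1 - x2 mod 7 = 2^2 - 2 - 3 = 6
y3 = s (x1 - x3) - y1 mod 7 = 2 * (2 - 6) - 6 = 0

P + Q = (6, 0)


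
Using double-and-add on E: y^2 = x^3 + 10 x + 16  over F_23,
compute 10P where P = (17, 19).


k = 10 = 1010_2 (binary, LSB first: 0101)
Double-and-add from P = (17, 19):
  bit 0 = 0: acc unchanged = O
  bit 1 = 1: acc = O + (1, 21) = (1, 21)
  bit 2 = 0: acc unchanged = (1, 21)
  bit 3 = 1: acc = (1, 21) + (6, 4) = (11, 13)

10P = (11, 13)


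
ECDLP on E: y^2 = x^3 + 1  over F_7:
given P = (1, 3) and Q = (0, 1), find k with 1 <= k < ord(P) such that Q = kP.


Enumerate multiples of P until we hit Q = (0, 1):
  1P = (1, 3)
  2P = (0, 1)
Match found at i = 2.

k = 2


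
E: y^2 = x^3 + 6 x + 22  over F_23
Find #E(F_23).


For each x in F_23, count y with y^2 = x^3 + 6 x + 22 mod 23:
  x = 1: RHS = 6, y in [11, 12]  -> 2 point(s)
  x = 4: RHS = 18, y in [8, 15]  -> 2 point(s)
  x = 5: RHS = 16, y in [4, 19]  -> 2 point(s)
  x = 7: RHS = 16, y in [4, 19]  -> 2 point(s)
  x = 9: RHS = 0, y in [0]  -> 1 point(s)
  x = 10: RHS = 1, y in [1, 22]  -> 2 point(s)
  x = 11: RHS = 16, y in [4, 19]  -> 2 point(s)
  x = 17: RHS = 0, y in [0]  -> 1 point(s)
  x = 19: RHS = 3, y in [7, 16]  -> 2 point(s)
  x = 20: RHS = 0, y in [0]  -> 1 point(s)
  x = 21: RHS = 2, y in [5, 18]  -> 2 point(s)
Affine points: 19. Add the point at infinity: total = 20.

#E(F_23) = 20


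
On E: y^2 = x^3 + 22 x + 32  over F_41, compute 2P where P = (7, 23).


Doubling: s = (3 x1^2 + a) / (2 y1)
s = (3*7^2 + 22) / (2*23) mod 41 = 1
x3 = s^2 - 2 x1 mod 41 = 1^2 - 2*7 = 28
y3 = s (x1 - x3) - y1 mod 41 = 1 * (7 - 28) - 23 = 38

2P = (28, 38)


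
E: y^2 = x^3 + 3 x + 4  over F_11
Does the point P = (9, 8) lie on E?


Check whether y^2 = x^3 + 3 x + 4 (mod 11) for (x, y) = (9, 8).
LHS: y^2 = 8^2 mod 11 = 9
RHS: x^3 + 3 x + 4 = 9^3 + 3*9 + 4 mod 11 = 1
LHS != RHS

No, not on the curve


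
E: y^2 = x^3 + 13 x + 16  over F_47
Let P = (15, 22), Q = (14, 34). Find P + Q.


P != Q, so use the chord formula.
s = (y2 - y1) / (x2 - x1) = (12) / (46) mod 47 = 35
x3 = s^2 - x1 - x2 mod 47 = 35^2 - 15 - 14 = 21
y3 = s (x1 - x3) - y1 mod 47 = 35 * (15 - 21) - 22 = 3

P + Q = (21, 3)


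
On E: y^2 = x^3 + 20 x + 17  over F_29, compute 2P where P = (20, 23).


Doubling: s = (3 x1^2 + a) / (2 y1)
s = (3*20^2 + 20) / (2*23) mod 29 = 24
x3 = s^2 - 2 x1 mod 29 = 24^2 - 2*20 = 14
y3 = s (x1 - x3) - y1 mod 29 = 24 * (20 - 14) - 23 = 5

2P = (14, 5)


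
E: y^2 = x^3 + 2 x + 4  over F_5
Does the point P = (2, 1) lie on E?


Check whether y^2 = x^3 + 2 x + 4 (mod 5) for (x, y) = (2, 1).
LHS: y^2 = 1^2 mod 5 = 1
RHS: x^3 + 2 x + 4 = 2^3 + 2*2 + 4 mod 5 = 1
LHS = RHS

Yes, on the curve


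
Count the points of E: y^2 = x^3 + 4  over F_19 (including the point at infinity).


For each x in F_19, count y with y^2 = x^3 + 0 x + 4 mod 19:
  x = 0: RHS = 4, y in [2, 17]  -> 2 point(s)
  x = 1: RHS = 5, y in [9, 10]  -> 2 point(s)
  x = 4: RHS = 11, y in [7, 12]  -> 2 point(s)
  x = 6: RHS = 11, y in [7, 12]  -> 2 point(s)
  x = 7: RHS = 5, y in [9, 10]  -> 2 point(s)
  x = 9: RHS = 11, y in [7, 12]  -> 2 point(s)
  x = 10: RHS = 16, y in [4, 15]  -> 2 point(s)
  x = 11: RHS = 5, y in [9, 10]  -> 2 point(s)
  x = 13: RHS = 16, y in [4, 15]  -> 2 point(s)
  x = 15: RHS = 16, y in [4, 15]  -> 2 point(s)
Affine points: 20. Add the point at infinity: total = 21.

#E(F_19) = 21


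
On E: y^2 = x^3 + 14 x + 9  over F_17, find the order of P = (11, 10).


Compute successive multiples of P until we hit O:
  1P = (11, 10)
  2P = (13, 5)
  3P = (12, 1)
  4P = (7, 5)
  5P = (8, 15)
  6P = (14, 12)
  7P = (0, 3)
  8P = (5, 0)
  ... (continuing to 16P)
  16P = O

ord(P) = 16


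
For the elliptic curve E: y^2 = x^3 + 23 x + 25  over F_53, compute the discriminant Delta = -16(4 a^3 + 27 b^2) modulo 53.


4 a^3 + 27 b^2 = 4*23^3 + 27*25^2 = 48668 + 16875 = 65543
Delta = -16 * (65543) = -1048688
Delta mod 53 = 23

Delta = 23 (mod 53)


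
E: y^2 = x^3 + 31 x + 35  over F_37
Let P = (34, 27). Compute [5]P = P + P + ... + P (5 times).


k = 5 = 101_2 (binary, LSB first: 101)
Double-and-add from P = (34, 27):
  bit 0 = 1: acc = O + (34, 27) = (34, 27)
  bit 1 = 0: acc unchanged = (34, 27)
  bit 2 = 1: acc = (34, 27) + (15, 29) = (4, 1)

5P = (4, 1)


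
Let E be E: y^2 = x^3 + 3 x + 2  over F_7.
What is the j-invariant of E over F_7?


Delta = -16(4 a^3 + 27 b^2) mod 7 = 2
-1728 * (4 a)^3 = -1728 * (4*3)^3 mod 7 = 6
j = 6 * 2^(-1) mod 7 = 3

j = 3 (mod 7)


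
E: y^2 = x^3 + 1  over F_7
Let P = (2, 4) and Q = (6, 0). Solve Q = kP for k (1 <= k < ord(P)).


Enumerate multiples of P until we hit Q = (6, 0):
  1P = (2, 4)
  2P = (0, 6)
  3P = (6, 0)
Match found at i = 3.

k = 3


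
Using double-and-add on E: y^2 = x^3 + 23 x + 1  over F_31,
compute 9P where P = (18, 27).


k = 9 = 1001_2 (binary, LSB first: 1001)
Double-and-add from P = (18, 27):
  bit 0 = 1: acc = O + (18, 27) = (18, 27)
  bit 1 = 0: acc unchanged = (18, 27)
  bit 2 = 0: acc unchanged = (18, 27)
  bit 3 = 1: acc = (18, 27) + (3, 2) = (30, 15)

9P = (30, 15)


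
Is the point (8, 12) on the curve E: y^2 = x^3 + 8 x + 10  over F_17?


Check whether y^2 = x^3 + 8 x + 10 (mod 17) for (x, y) = (8, 12).
LHS: y^2 = 12^2 mod 17 = 8
RHS: x^3 + 8 x + 10 = 8^3 + 8*8 + 10 mod 17 = 8
LHS = RHS

Yes, on the curve


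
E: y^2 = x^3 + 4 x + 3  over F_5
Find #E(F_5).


For each x in F_5, count y with y^2 = x^3 + 4 x + 3 mod 5:
  x = 2: RHS = 4, y in [2, 3]  -> 2 point(s)
Affine points: 2. Add the point at infinity: total = 3.

#E(F_5) = 3


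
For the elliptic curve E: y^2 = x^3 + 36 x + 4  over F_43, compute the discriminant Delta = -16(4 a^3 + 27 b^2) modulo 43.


4 a^3 + 27 b^2 = 4*36^3 + 27*4^2 = 186624 + 432 = 187056
Delta = -16 * (187056) = -2992896
Delta mod 43 = 33

Delta = 33 (mod 43)


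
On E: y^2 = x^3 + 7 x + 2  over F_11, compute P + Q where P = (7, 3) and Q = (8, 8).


P != Q, so use the chord formula.
s = (y2 - y1) / (x2 - x1) = (5) / (1) mod 11 = 5
x3 = s^2 - x1 - x2 mod 11 = 5^2 - 7 - 8 = 10
y3 = s (x1 - x3) - y1 mod 11 = 5 * (7 - 10) - 3 = 4

P + Q = (10, 4)


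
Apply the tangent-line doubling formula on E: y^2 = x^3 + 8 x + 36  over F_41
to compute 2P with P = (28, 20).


Doubling: s = (3 x1^2 + a) / (2 y1)
s = (3*28^2 + 8) / (2*20) mod 41 = 18
x3 = s^2 - 2 x1 mod 41 = 18^2 - 2*28 = 22
y3 = s (x1 - x3) - y1 mod 41 = 18 * (28 - 22) - 20 = 6

2P = (22, 6)


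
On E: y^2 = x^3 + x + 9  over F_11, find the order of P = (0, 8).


Compute successive multiples of P until we hit O:
  1P = (0, 8)
  2P = (4, 0)
  3P = (0, 3)
  4P = O

ord(P) = 4


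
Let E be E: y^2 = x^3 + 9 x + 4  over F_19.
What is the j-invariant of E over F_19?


Delta = -16(4 a^3 + 27 b^2) mod 19 = 12
-1728 * (4 a)^3 = -1728 * (4*9)^3 mod 19 = 11
j = 11 * 12^(-1) mod 19 = 12

j = 12 (mod 19)


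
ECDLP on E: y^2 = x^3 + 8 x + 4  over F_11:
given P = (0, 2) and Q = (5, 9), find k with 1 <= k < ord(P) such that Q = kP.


Enumerate multiples of P until we hit Q = (5, 9):
  1P = (0, 2)
  2P = (4, 1)
  3P = (5, 2)
  4P = (6, 9)
  5P = (3, 0)
  6P = (6, 2)
  7P = (5, 9)
Match found at i = 7.

k = 7


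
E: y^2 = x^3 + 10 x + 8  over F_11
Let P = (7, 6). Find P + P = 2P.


Doubling: s = (3 x1^2 + a) / (2 y1)
s = (3*7^2 + 10) / (2*6) mod 11 = 3
x3 = s^2 - 2 x1 mod 11 = 3^2 - 2*7 = 6
y3 = s (x1 - x3) - y1 mod 11 = 3 * (7 - 6) - 6 = 8

2P = (6, 8)


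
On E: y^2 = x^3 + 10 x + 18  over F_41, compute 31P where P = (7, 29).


k = 31 = 11111_2 (binary, LSB first: 11111)
Double-and-add from P = (7, 29):
  bit 0 = 1: acc = O + (7, 29) = (7, 29)
  bit 1 = 1: acc = (7, 29) + (31, 5) = (4, 9)
  bit 2 = 1: acc = (4, 9) + (38, 24) = (22, 12)
  bit 3 = 1: acc = (22, 12) + (8, 35) = (16, 25)
  bit 4 = 1: acc = (16, 25) + (2, 28) = (22, 29)

31P = (22, 29)


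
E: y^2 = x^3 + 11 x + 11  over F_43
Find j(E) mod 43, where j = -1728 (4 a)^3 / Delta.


Delta = -16(4 a^3 + 27 b^2) mod 43 = 15
-1728 * (4 a)^3 = -1728 * (4*11)^3 mod 43 = 35
j = 35 * 15^(-1) mod 43 = 31

j = 31 (mod 43)


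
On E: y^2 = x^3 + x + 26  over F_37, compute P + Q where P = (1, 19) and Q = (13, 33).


P != Q, so use the chord formula.
s = (y2 - y1) / (x2 - x1) = (14) / (12) mod 37 = 32
x3 = s^2 - x1 - x2 mod 37 = 32^2 - 1 - 13 = 11
y3 = s (x1 - x3) - y1 mod 37 = 32 * (1 - 11) - 19 = 31

P + Q = (11, 31)


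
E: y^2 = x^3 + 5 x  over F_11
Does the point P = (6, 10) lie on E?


Check whether y^2 = x^3 + 5 x + 0 (mod 11) for (x, y) = (6, 10).
LHS: y^2 = 10^2 mod 11 = 1
RHS: x^3 + 5 x + 0 = 6^3 + 5*6 + 0 mod 11 = 4
LHS != RHS

No, not on the curve


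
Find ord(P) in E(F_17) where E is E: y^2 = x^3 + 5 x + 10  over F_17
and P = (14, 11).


Compute successive multiples of P until we hit O:
  1P = (14, 11)
  2P = (15, 3)
  3P = (1, 4)
  4P = (4, 14)
  5P = (3, 1)
  6P = (16, 15)
  7P = (8, 1)
  8P = (11, 11)
  ... (continuing to 23P)
  23P = O

ord(P) = 23


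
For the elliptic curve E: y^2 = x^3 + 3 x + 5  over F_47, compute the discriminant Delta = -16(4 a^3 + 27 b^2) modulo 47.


4 a^3 + 27 b^2 = 4*3^3 + 27*5^2 = 108 + 675 = 783
Delta = -16 * (783) = -12528
Delta mod 47 = 21

Delta = 21 (mod 47)


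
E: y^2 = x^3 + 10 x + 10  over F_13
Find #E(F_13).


For each x in F_13, count y with y^2 = x^3 + 10 x + 10 mod 13:
  x = 0: RHS = 10, y in [6, 7]  -> 2 point(s)
  x = 2: RHS = 12, y in [5, 8]  -> 2 point(s)
  x = 4: RHS = 10, y in [6, 7]  -> 2 point(s)
  x = 5: RHS = 3, y in [4, 9]  -> 2 point(s)
  x = 6: RHS = 0, y in [0]  -> 1 point(s)
  x = 8: RHS = 4, y in [2, 11]  -> 2 point(s)
  x = 9: RHS = 10, y in [6, 7]  -> 2 point(s)
  x = 12: RHS = 12, y in [5, 8]  -> 2 point(s)
Affine points: 15. Add the point at infinity: total = 16.

#E(F_13) = 16


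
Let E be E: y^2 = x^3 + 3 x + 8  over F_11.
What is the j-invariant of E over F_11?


Delta = -16(4 a^3 + 27 b^2) mod 11 = 5
-1728 * (4 a)^3 = -1728 * (4*3)^3 mod 11 = 10
j = 10 * 5^(-1) mod 11 = 2

j = 2 (mod 11)


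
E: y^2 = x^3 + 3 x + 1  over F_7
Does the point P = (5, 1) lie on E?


Check whether y^2 = x^3 + 3 x + 1 (mod 7) for (x, y) = (5, 1).
LHS: y^2 = 1^2 mod 7 = 1
RHS: x^3 + 3 x + 1 = 5^3 + 3*5 + 1 mod 7 = 1
LHS = RHS

Yes, on the curve


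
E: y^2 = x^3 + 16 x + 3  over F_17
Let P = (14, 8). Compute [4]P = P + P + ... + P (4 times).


k = 4 = 100_2 (binary, LSB first: 001)
Double-and-add from P = (14, 8):
  bit 0 = 0: acc unchanged = O
  bit 1 = 0: acc unchanged = O
  bit 2 = 1: acc = O + (14, 9) = (14, 9)

4P = (14, 9)


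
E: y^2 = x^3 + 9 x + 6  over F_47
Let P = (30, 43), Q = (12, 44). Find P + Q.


P != Q, so use the chord formula.
s = (y2 - y1) / (x2 - x1) = (1) / (29) mod 47 = 13
x3 = s^2 - x1 - x2 mod 47 = 13^2 - 30 - 12 = 33
y3 = s (x1 - x3) - y1 mod 47 = 13 * (30 - 33) - 43 = 12

P + Q = (33, 12)


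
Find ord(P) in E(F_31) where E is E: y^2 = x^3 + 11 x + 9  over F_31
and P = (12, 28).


Compute successive multiples of P until we hit O:
  1P = (12, 28)
  2P = (17, 26)
  3P = (22, 7)
  4P = (29, 17)
  5P = (30, 11)
  6P = (3, 10)
  7P = (20, 18)
  8P = (18, 26)
  ... (continuing to 30P)
  30P = O

ord(P) = 30


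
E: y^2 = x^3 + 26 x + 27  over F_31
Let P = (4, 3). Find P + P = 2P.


Doubling: s = (3 x1^2 + a) / (2 y1)
s = (3*4^2 + 26) / (2*3) mod 31 = 2
x3 = s^2 - 2 x1 mod 31 = 2^2 - 2*4 = 27
y3 = s (x1 - x3) - y1 mod 31 = 2 * (4 - 27) - 3 = 13

2P = (27, 13)


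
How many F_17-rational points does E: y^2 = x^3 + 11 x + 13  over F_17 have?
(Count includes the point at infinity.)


For each x in F_17, count y with y^2 = x^3 + 11 x + 13 mod 17:
  x = 0: RHS = 13, y in [8, 9]  -> 2 point(s)
  x = 1: RHS = 8, y in [5, 12]  -> 2 point(s)
  x = 2: RHS = 9, y in [3, 14]  -> 2 point(s)
  x = 4: RHS = 2, y in [6, 11]  -> 2 point(s)
  x = 7: RHS = 8, y in [5, 12]  -> 2 point(s)
  x = 8: RHS = 1, y in [1, 16]  -> 2 point(s)
  x = 9: RHS = 8, y in [5, 12]  -> 2 point(s)
  x = 10: RHS = 1, y in [1, 16]  -> 2 point(s)
  x = 14: RHS = 4, y in [2, 15]  -> 2 point(s)
  x = 15: RHS = 0, y in [0]  -> 1 point(s)
  x = 16: RHS = 1, y in [1, 16]  -> 2 point(s)
Affine points: 21. Add the point at infinity: total = 22.

#E(F_17) = 22
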